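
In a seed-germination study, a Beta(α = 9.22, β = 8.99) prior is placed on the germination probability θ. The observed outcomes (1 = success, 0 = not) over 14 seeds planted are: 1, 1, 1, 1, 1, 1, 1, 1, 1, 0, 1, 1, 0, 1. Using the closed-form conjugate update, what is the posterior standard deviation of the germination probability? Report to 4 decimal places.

The Beta prior is conjugate to a Binomial/Bernoulli likelihood; the update adds successes to α and failures to β.
Posterior: Beta(α+k, β+n−k) = Beta(9.22+12, 8.99+2) = Beta(21.22, 10.99).
Var = αβ/((α+β)²(α+β+1)) = 21.22·10.99/(32.21²·33.21) = 0.00676850; SD = √0.00676850 = 0.0823.

0.0823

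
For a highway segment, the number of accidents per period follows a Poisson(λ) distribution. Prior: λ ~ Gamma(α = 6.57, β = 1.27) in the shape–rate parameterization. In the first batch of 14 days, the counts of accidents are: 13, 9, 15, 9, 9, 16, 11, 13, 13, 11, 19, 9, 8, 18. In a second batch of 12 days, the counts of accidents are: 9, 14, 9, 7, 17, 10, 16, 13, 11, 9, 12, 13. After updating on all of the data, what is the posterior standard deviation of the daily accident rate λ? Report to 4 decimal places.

With a Gamma(shape α, rate β) prior, the Poisson likelihood is conjugate: the posterior is Gamma(α + ΣXᵢ, β + n).
Batch 1: sum of counts S = 173 over n = 14 days.
After batch 1: Gamma(α+S, β+n) = Gamma(6.57+173, 1.27+14) = Gamma(179.57, 15.27).
Batch 2: sum of counts S = 140 over n = 12 days.
After batch 2: Gamma(α+S, β+n) = Gamma(179.57+140, 15.27+12) = Gamma(319.57, 27.27).
SD = √α/β = √319.57/27.27 = 0.6555.

0.6555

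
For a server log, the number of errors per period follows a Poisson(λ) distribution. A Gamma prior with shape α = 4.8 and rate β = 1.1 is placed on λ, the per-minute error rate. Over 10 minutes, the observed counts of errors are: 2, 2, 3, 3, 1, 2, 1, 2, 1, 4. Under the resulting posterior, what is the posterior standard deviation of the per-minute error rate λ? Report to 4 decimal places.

With a Gamma(shape α, rate β) prior, the Poisson likelihood is conjugate: the posterior is Gamma(α + ΣXᵢ, β + n).
Sum of counts S = 21 over n = 10 minutes.
Posterior: Gamma(α+S, β+n) = Gamma(4.8+21, 1.1+10) = Gamma(25.8, 11.1).
SD = √α/β = √25.8/11.1 = 0.4576.

0.4576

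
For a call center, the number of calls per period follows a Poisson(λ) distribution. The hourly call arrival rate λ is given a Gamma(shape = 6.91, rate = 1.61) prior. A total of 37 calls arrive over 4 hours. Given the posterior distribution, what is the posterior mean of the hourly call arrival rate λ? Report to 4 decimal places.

With a Gamma(shape α, rate β) prior, the Poisson likelihood is conjugate: the posterior is Gamma(α + ΣXᵢ, β + n).
Posterior: Gamma(α+S, β+n) = Gamma(6.91+37, 1.61+4) = Gamma(43.91, 5.61).
Posterior mean = α/β = 43.91/5.61 = 7.8271.

7.8271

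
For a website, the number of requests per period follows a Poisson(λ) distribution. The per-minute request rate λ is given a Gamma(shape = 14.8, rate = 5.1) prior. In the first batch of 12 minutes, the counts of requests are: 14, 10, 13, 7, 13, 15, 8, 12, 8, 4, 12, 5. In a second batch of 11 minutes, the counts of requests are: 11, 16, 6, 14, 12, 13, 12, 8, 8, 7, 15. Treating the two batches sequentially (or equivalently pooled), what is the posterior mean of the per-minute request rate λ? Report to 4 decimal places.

With a Gamma(shape α, rate β) prior, the Poisson likelihood is conjugate: the posterior is Gamma(α + ΣXᵢ, β + n).
Batch 1: sum of counts S = 121 over n = 12 minutes.
After batch 1: Gamma(α+S, β+n) = Gamma(14.8+121, 5.1+12) = Gamma(135.8, 17.1).
Batch 2: sum of counts S = 122 over n = 11 minutes.
After batch 2: Gamma(α+S, β+n) = Gamma(135.8+122, 17.1+11) = Gamma(257.8, 28.1).
Posterior mean = α/β = 257.8/28.1 = 9.1744.

9.1744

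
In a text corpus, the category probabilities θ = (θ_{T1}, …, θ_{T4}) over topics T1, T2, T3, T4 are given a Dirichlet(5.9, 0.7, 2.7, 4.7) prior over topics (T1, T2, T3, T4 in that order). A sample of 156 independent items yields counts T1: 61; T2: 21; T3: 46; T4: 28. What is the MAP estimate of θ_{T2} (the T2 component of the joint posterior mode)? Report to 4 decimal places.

The Dirichlet prior is conjugate to the Multinomial likelihood: each posterior αⱼ = prior αⱼ + observed count nⱼ.
Posterior concentration: (66.9, 21.7, 48.7, 32.7), total = 170.0.
Joint mode component: (α_{T2}−1)/(Σα−K) = 20.7/166.0 = 0.1247.

0.1247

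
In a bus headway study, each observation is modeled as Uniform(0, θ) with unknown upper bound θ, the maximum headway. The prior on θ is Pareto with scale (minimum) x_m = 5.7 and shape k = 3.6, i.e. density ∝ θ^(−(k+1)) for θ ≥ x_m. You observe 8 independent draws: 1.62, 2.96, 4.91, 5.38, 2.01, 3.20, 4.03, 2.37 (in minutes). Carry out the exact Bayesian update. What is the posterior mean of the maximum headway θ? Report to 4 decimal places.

A Pareto(scale x_m, shape k) prior on the upper bound θ of Uniform(0, θ) is conjugate: posterior is Pareto(max(x_m, max xᵢ), k + n).
Sample maximum = 5.38; prior scale x_m = 5.7 → posterior scale = max = 5.70.
Posterior shape = 3.6 + 8 = 11.6.
E[θ|data] = k·x_m/(k−1) = 11.6·5.70/10.6 = 6.2377.

6.2377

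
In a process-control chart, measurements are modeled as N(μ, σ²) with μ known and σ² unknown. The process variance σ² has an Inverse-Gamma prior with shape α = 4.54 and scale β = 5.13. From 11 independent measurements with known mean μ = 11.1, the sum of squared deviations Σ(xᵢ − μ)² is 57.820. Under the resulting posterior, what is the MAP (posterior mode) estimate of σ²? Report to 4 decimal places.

With known mean μ and an Inverse-Gamma(α, β) prior on σ², the Normal likelihood is conjugate: posterior is Inv-Gamma(α + n/2, β + Σ(xᵢ−μ)²/2).
Posterior: Inv-Gamma(4.54 + 11/2, 5.13 + 57.820/2) = Inv-Gamma(10.04, 34.0400).
Mode = β/(α+1) = 34.0400/11.04 = 3.0833.

3.0833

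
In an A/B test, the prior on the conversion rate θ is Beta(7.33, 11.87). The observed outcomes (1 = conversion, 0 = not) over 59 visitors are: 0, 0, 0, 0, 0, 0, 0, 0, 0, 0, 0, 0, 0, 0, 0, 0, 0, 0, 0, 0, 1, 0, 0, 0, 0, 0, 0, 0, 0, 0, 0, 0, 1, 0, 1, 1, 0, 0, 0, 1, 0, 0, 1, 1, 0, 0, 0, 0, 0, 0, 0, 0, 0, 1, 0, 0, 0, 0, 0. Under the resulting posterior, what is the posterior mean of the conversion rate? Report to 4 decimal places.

The Beta prior is conjugate to a Binomial/Bernoulli likelihood; the update adds successes to α and failures to β.
Posterior: Beta(α+k, β+n−k) = Beta(7.33+8, 11.87+51) = Beta(15.33, 62.87).
Posterior mean = α/(α+β) = 15.33/78.20 = 0.1960.

0.1960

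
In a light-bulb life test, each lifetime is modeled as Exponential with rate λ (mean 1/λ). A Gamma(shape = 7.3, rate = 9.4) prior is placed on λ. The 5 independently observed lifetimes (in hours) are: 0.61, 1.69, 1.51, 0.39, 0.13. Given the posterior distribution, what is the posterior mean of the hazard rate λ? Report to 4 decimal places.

With a Gamma(shape α, rate β) prior on the exponential rate λ, the posterior after n observations with total T = Σxᵢ is Gamma(α+n, β+T).
Sum of observations T = 4.33 hours; n = 5.
Posterior: Gamma(7.3+5, 9.4+4.33) = Gamma(12.3, 13.73).
Posterior mean of λ = α/β = 12.3/13.73 = 0.8958.

0.8958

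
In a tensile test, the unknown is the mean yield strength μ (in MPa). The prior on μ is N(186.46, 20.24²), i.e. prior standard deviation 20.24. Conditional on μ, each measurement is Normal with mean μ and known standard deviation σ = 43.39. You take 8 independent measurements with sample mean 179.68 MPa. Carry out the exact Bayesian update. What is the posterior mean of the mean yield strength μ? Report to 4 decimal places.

For Normal data with known variance σ², a Normal(μ₀, σ₀²) prior on μ is conjugate. Posterior precision = 1/σ₀² + n/σ²; posterior mean is the precision-weighted average of μ₀ and x̄.
n·x̄ = 8·179.68 = 1437.44.
σ₀² = 20.24² = 409.6576, σ² = 43.39² = 1882.6921; σ² + n·σ₀² = 1882.6921 + 8·409.6576 = 5159.9529.
Posterior mean = (μ₀/σ₀² + n·x̄/σ²)/(1/σ₀² + n/σ²) = (σ²·μ₀ + σ₀²·n·x̄)/(σ² + n·σ₀²) = (1882.6921·186.46 + 409.6576·1437.44)/5159.9529 = 939904.98951/5159.9529 = 182.1538.

182.1538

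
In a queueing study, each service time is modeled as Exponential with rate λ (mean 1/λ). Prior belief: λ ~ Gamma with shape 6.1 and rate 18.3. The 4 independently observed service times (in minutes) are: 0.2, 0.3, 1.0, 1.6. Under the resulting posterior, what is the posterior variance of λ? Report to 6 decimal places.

0.022054

With a Gamma(shape α, rate β) prior on the exponential rate λ, the posterior after n observations with total T = Σxᵢ is Gamma(α+n, β+T).
Sum of observations T = 3.1 minutes; n = 4.
Posterior: Gamma(6.1+4, 18.3+3.1) = Gamma(10.1, 21.4).
Var = α/β² = 0.022054.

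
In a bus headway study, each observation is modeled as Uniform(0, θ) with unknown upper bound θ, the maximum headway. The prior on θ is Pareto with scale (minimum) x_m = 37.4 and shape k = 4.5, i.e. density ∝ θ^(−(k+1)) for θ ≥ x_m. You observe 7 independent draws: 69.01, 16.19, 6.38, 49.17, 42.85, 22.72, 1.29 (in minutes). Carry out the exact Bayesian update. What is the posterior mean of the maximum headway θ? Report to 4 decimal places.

A Pareto(scale x_m, shape k) prior on the upper bound θ of Uniform(0, θ) is conjugate: posterior is Pareto(max(x_m, max xᵢ), k + n).
Sample maximum = 69.01; prior scale x_m = 37.4 → posterior scale = max = 69.01.
Posterior shape = 4.5 + 7 = 11.5.
E[θ|data] = k·x_m/(k−1) = 11.5·69.01/10.5 = 75.5824.

75.5824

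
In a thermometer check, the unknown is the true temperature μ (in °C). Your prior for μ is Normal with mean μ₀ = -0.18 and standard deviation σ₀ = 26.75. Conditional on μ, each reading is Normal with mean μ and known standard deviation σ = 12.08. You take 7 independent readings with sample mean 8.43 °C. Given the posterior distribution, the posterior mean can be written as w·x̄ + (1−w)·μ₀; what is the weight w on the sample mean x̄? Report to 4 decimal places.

0.9717

For Normal data with known variance σ², a Normal(μ₀, σ₀²) prior on μ is conjugate. Posterior precision = 1/σ₀² + n/σ²; posterior mean is the precision-weighted average of μ₀ and x̄.
σ₀² = 26.75² = 715.5625, σ² = 12.08² = 145.9264. Prior precision 1/σ₀² = 1/715.5625; data precision n/σ² = 7/145.9264.
w = (n/σ²)/(1/σ₀² + n/σ²) = n·σ₀²/(σ² + n·σ₀²) = 7·715.5625/(145.9264 + 7·715.5625) = 5008.9375/5154.8639 = 0.9717.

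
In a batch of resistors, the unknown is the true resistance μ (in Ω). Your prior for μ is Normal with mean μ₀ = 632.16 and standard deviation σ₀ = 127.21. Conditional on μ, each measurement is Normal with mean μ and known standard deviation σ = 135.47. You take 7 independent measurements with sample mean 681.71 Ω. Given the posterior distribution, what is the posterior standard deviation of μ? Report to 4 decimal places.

47.4995

For Normal data with known variance σ², a Normal(μ₀, σ₀²) prior on μ is conjugate. Posterior precision = 1/σ₀² + n/σ²; posterior mean is the precision-weighted average of μ₀ and x̄.
σ₀² = 127.21² = 16182.3841, σ² = 135.47² = 18352.1209; σ² + n·σ₀² = 18352.1209 + 7·16182.3841 = 131628.8096.
Posterior precision = 1/σ₀² + n/σ² = 1/16182.3841 + 7/18352.1209 = (σ² + n·σ₀²)/(σ₀²σ²) = 131628.8096/(16182.3841·18352.1209); posterior variance σₙ² = σ₀²σ²/(σ² + n·σ₀²) = 16182.3841·18352.1209/131628.8096 = 2256.201134.
Posterior SD = √σₙ² = √(16182.3841·18352.1209/131628.8096) = 47.4995.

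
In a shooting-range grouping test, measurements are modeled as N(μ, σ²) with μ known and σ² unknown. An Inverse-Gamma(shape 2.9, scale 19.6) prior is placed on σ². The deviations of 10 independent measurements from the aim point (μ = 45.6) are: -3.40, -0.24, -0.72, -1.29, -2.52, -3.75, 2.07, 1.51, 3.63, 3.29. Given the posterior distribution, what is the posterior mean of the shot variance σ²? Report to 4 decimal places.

With known mean μ and an Inverse-Gamma(α, β) prior on σ², the Normal likelihood is conjugate: posterior is Inv-Gamma(α + n/2, β + Σ(xᵢ−μ)²/2).
Σ(xᵢ−μ)² = (-3.40)² + (-0.24)² + (-0.72)² + (-1.29)² + (-2.52)² + (-3.75)² + (2.07)² + (1.51)² + (3.63)² + (3.29)² = 64.7790.
Posterior: Inv-Gamma(2.9 + 10/2, 19.6 + 64.7790/2) = Inv-Gamma(7.90, 51.98950).
E[σ²|data] = β/(α−1) = 51.98950/6.90 = 7.5347.

7.5347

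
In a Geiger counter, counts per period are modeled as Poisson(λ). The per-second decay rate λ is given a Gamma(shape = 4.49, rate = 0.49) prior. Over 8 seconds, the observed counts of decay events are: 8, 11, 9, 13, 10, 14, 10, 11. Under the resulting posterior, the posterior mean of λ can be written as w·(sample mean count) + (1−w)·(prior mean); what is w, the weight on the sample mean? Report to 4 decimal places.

With a Gamma(shape α, rate β) prior, the Poisson likelihood is conjugate: the posterior is Gamma(α + ΣXᵢ, β + n).
Posterior mean = (α₀+S)/(β₀+n) = [n/(β₀+n)]·(S/n) + [β₀/(β₀+n)]·(α₀/β₀), so only n and β₀ enter the weight.
Weight on data w = n/(β₀+n) = 8/(0.49+8) = 8/8.49 = 0.9423.

0.9423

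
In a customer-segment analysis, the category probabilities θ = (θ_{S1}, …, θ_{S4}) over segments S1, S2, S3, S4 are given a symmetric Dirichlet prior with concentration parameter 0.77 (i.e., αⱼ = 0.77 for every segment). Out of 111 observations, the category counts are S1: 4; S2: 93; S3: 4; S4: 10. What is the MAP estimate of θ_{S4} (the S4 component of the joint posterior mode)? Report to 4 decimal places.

0.0888

The Dirichlet prior is conjugate to the Multinomial likelihood: each posterior αⱼ = prior αⱼ + observed count nⱼ.
Posterior concentration: (4.77, 93.77, 4.77, 10.77), total = 114.08.
Joint mode component: (α_{S4}−1)/(Σα−K) = 9.77/110.08 = 0.0888.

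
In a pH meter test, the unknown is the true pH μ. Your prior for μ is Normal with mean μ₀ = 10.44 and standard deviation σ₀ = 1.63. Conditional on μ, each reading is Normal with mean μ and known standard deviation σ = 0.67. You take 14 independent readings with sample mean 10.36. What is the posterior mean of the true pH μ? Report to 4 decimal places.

10.3610

For Normal data with known variance σ², a Normal(μ₀, σ₀²) prior on μ is conjugate. Posterior precision = 1/σ₀² + n/σ²; posterior mean is the precision-weighted average of μ₀ and x̄.
n·x̄ = 14·10.36 = 145.04.
σ₀² = 1.63² = 2.6569, σ² = 0.67² = 0.4489; σ² + n·σ₀² = 0.4489 + 14·2.6569 = 37.6455.
Posterior mean = (μ₀/σ₀² + n·x̄/σ²)/(1/σ₀² + n/σ²) = (σ²·μ₀ + σ₀²·n·x̄)/(σ² + n·σ₀²) = (0.4489·10.44 + 2.6569·145.04)/37.6455 = 390.043292/37.6455 = 10.3610.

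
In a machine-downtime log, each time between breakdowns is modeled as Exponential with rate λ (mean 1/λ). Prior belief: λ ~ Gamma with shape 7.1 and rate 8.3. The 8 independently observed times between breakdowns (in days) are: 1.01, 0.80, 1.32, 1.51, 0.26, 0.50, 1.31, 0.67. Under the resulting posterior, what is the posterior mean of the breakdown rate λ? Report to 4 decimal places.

With a Gamma(shape α, rate β) prior on the exponential rate λ, the posterior after n observations with total T = Σxᵢ is Gamma(α+n, β+T).
Sum of observations T = 7.38 days; n = 8.
Posterior: Gamma(7.1+8, 8.3+7.38) = Gamma(15.1, 15.68).
Posterior mean of λ = α/β = 15.1/15.68 = 0.9630.

0.9630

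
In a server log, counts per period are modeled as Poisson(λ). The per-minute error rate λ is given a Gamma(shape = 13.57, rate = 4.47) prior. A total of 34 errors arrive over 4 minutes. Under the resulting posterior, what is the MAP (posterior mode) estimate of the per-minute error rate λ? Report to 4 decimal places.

5.4982

With a Gamma(shape α, rate β) prior, the Poisson likelihood is conjugate: the posterior is Gamma(α + ΣXᵢ, β + n).
Posterior: Gamma(α+S, β+n) = Gamma(13.57+34, 4.47+4) = Gamma(47.57, 8.47).
Mode of Gamma(α,β) for α≥1 is (α−1)/β = 46.57/8.47 = 5.4982.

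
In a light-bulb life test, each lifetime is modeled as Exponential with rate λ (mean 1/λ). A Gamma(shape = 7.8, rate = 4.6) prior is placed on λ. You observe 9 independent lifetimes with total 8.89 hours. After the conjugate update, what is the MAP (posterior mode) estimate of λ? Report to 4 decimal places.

1.1712

With a Gamma(shape α, rate β) prior on the exponential rate λ, the posterior after n observations with total T = Σxᵢ is Gamma(α+n, β+T).
Posterior: Gamma(7.8+9, 4.6+8.89) = Gamma(16.8, 13.49).
Mode = (α−1)/β = 1.1712.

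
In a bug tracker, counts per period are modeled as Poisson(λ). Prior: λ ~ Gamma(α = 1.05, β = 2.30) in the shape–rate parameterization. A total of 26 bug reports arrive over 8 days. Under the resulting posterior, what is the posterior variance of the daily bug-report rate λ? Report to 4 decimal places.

0.2550

With a Gamma(shape α, rate β) prior, the Poisson likelihood is conjugate: the posterior is Gamma(α + ΣXᵢ, β + n).
Posterior: Gamma(α+S, β+n) = Gamma(1.05+26, 2.30+8) = Gamma(27.05, 10.30).
Var = α/β² = 27.05/10.30² = 0.2550.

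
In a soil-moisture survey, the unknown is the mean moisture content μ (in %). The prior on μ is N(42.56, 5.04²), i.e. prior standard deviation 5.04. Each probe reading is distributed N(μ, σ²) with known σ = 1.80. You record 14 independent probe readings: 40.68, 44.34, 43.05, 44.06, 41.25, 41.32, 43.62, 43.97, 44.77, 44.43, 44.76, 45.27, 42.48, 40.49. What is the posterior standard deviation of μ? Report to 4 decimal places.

0.4789

For Normal data with known variance σ², a Normal(μ₀, σ₀²) prior on μ is conjugate. Posterior precision = 1/σ₀² + n/σ²; posterior mean is the precision-weighted average of μ₀ and x̄.
σ₀² = 5.04² = 25.4016, σ² = 1.80² = 3.24; σ² + n·σ₀² = 3.24 + 14·25.4016 = 358.8624.
Posterior precision = 1/σ₀² + n/σ² = 1/25.4016 + 14/3.24 = (σ² + n·σ₀²)/(σ₀²σ²) = 358.8624/(25.4016·3.24); posterior variance σₙ² = σ₀²σ²/(σ² + n·σ₀²) = 25.4016·3.24/358.8624 = 0.229339.
Posterior SD = √σₙ² = √(25.4016·3.24/358.8624) = 0.4789.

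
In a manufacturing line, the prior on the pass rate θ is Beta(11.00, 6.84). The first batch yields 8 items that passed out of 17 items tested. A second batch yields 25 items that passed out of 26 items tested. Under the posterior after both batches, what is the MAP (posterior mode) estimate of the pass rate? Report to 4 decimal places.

The Beta prior is conjugate to a Binomial/Bernoulli likelihood; the update adds successes to α and failures to β.
After batch 1: Beta(11.00+8, 6.84+9) = Beta(19.00, 15.84).
After batch 2: Beta(19.00+25, 15.84+1) = Beta(44.00, 16.84).
Mode of Beta(a,b) for a,b>1 is (a−1)/(a+b−2) = 43.00/58.84 = 0.7308.

0.7308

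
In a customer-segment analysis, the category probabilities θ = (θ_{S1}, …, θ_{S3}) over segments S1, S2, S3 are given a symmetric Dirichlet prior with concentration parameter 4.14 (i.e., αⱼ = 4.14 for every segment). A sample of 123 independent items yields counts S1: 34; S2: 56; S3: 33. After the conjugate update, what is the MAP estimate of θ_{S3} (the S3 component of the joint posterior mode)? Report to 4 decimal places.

0.2729

The Dirichlet prior is conjugate to the Multinomial likelihood: each posterior αⱼ = prior αⱼ + observed count nⱼ.
Posterior concentration: (38.14, 60.14, 37.14), total = 135.42.
Joint mode component: (α_{S3}−1)/(Σα−K) = 36.14/132.42 = 0.2729.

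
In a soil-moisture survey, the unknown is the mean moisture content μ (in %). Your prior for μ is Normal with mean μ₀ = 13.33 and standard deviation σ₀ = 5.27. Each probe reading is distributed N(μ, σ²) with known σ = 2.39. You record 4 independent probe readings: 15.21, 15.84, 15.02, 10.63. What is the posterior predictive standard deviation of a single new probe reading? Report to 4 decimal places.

2.6590

For Normal data with known variance σ², a Normal(μ₀, σ₀²) prior on μ is conjugate. Posterior precision = 1/σ₀² + n/σ²; posterior mean is the precision-weighted average of μ₀ and x̄.
σ₀² = 5.27² = 27.7729, σ² = 2.39² = 5.7121; σ² + n·σ₀² = 5.7121 + 4·27.7729 = 116.8037.
Posterior precision = 1/σ₀² + n/σ² = 1/27.7729 + 4/5.7121 = (σ² + n·σ₀²)/(σ₀²σ²) = 116.8037/(27.7729·5.7121); posterior variance σₙ² = σ₀²σ²/(σ² + n·σ₀²) = 27.7729·5.7121/116.8037 = 1.358190.
Predictive variance for one new observation = σₙ² + σ² = 27.7729·5.7121/116.8037 + 5.7121 = σ²·(σ₀² + 116.8037)/116.8037 = 5.7121·144.5766/116.8037 = 7.070290; SD = √(5.7121·144.5766/116.8037) = 2.6590.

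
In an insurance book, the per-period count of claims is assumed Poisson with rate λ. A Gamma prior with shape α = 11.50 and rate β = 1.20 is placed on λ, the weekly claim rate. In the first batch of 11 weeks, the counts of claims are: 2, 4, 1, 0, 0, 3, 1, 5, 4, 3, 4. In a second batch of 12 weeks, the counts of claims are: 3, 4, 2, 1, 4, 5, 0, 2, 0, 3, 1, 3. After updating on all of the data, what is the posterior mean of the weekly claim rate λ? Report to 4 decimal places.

2.7479

With a Gamma(shape α, rate β) prior, the Poisson likelihood is conjugate: the posterior is Gamma(α + ΣXᵢ, β + n).
Batch 1: sum of counts S = 27 over n = 11 weeks.
After batch 1: Gamma(α+S, β+n) = Gamma(11.50+27, 1.20+11) = Gamma(38.50, 12.20).
Batch 2: sum of counts S = 28 over n = 12 weeks.
After batch 2: Gamma(α+S, β+n) = Gamma(38.50+28, 12.20+12) = Gamma(66.50, 24.20).
Posterior mean = α/β = 66.50/24.20 = 2.7479.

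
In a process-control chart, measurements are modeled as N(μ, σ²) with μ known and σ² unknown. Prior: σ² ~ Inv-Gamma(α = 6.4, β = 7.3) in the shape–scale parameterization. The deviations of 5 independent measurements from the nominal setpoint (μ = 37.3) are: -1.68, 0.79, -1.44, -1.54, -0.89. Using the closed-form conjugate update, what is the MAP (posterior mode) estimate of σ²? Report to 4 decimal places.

1.1759

With known mean μ and an Inverse-Gamma(α, β) prior on σ², the Normal likelihood is conjugate: posterior is Inv-Gamma(α + n/2, β + Σ(xᵢ−μ)²/2).
Σ(xᵢ−μ)² = (-1.68)² + (0.79)² + (-1.44)² + (-1.54)² + (-0.89)² = 8.6838.
Posterior: Inv-Gamma(6.4 + 5/2, 7.3 + 8.6838/2) = Inv-Gamma(8.90, 11.64190).
Mode = β/(α+1) = 11.64190/9.90 = 1.1759.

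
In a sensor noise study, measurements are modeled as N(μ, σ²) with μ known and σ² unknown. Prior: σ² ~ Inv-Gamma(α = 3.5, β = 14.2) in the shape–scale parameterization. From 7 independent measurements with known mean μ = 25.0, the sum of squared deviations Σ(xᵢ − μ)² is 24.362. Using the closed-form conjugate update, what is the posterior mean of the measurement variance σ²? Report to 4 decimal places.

4.3968

With known mean μ and an Inverse-Gamma(α, β) prior on σ², the Normal likelihood is conjugate: posterior is Inv-Gamma(α + n/2, β + Σ(xᵢ−μ)²/2).
Posterior: Inv-Gamma(3.5 + 7/2, 14.2 + 24.362/2) = Inv-Gamma(7.00, 26.3810).
E[σ²|data] = β/(α−1) = 26.3810/6.00 = 4.3968.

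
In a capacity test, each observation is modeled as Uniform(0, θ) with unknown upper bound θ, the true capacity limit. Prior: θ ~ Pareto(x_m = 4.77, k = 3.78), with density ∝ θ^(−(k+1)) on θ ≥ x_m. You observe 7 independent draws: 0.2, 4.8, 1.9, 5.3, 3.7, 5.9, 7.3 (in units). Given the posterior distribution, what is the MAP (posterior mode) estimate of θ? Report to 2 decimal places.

7.30

A Pareto(scale x_m, shape k) prior on the upper bound θ of Uniform(0, θ) is conjugate: posterior is Pareto(max(x_m, max xᵢ), k + n).
Sample maximum = 7.3; prior scale x_m = 4.77 → posterior scale = max = 7.30.
Posterior shape = 3.78 + 7 = 10.78.
The Pareto density is decreasing on [x_m, ∞), so the mode is x_m = 7.30.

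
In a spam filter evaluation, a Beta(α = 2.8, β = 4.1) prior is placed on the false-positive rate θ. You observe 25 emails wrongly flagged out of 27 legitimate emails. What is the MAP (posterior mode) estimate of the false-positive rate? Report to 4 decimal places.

The Beta prior is conjugate to a Binomial/Bernoulli likelihood; the update adds successes to α and failures to β.
Posterior: Beta(α+k, β+n−k) = Beta(2.8+25, 4.1+2) = Beta(27.8, 6.1).
Mode of Beta(a,b) for a,b>1 is (a−1)/(a+b−2) = 26.8/31.9 = 0.8401.

0.8401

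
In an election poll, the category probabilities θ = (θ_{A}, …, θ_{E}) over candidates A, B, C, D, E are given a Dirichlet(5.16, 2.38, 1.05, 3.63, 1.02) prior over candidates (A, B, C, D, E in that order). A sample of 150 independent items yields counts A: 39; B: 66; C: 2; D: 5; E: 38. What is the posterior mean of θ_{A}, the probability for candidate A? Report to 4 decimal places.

The Dirichlet prior is conjugate to the Multinomial likelihood: each posterior αⱼ = prior αⱼ + observed count nⱼ.
Posterior concentration: (44.16, 68.38, 3.05, 8.63, 39.02), total = 163.24.
E[θ_{A}|data] = α_{A}/Σα = 44.16/163.24 = 0.2705.

0.2705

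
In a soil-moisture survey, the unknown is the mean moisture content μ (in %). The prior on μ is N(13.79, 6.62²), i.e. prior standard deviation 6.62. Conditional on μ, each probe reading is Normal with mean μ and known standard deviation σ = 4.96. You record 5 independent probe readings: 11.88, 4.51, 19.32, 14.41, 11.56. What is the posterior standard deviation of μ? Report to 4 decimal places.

2.1032

For Normal data with known variance σ², a Normal(μ₀, σ₀²) prior on μ is conjugate. Posterior precision = 1/σ₀² + n/σ²; posterior mean is the precision-weighted average of μ₀ and x̄.
σ₀² = 6.62² = 43.8244, σ² = 4.96² = 24.6016; σ² + n·σ₀² = 24.6016 + 5·43.8244 = 243.7236.
Posterior precision = 1/σ₀² + n/σ² = 1/43.8244 + 5/24.6016 = (σ² + n·σ₀²)/(σ₀²σ²) = 243.7236/(43.8244·24.6016); posterior variance σₙ² = σ₀²σ²/(σ² + n·σ₀²) = 43.8244·24.6016/243.7236 = 4.423660.
Posterior SD = √σₙ² = √(43.8244·24.6016/243.7236) = 2.1032.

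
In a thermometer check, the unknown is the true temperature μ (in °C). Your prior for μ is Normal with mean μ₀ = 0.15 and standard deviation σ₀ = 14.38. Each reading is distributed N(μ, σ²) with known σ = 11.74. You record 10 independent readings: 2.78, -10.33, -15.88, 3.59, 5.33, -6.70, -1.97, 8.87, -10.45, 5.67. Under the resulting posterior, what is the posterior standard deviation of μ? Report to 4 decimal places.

3.5946

For Normal data with known variance σ², a Normal(μ₀, σ₀²) prior on μ is conjugate. Posterior precision = 1/σ₀² + n/σ²; posterior mean is the precision-weighted average of μ₀ and x̄.
σ₀² = 14.38² = 206.7844, σ² = 11.74² = 137.8276; σ² + n·σ₀² = 137.8276 + 10·206.7844 = 2205.6716.
Posterior precision = 1/σ₀² + n/σ² = 1/206.7844 + 10/137.8276 = (σ² + n·σ₀²)/(σ₀²σ²) = 2205.6716/(206.7844·137.8276); posterior variance σₙ² = σ₀²σ²/(σ² + n·σ₀²) = 206.7844·137.8276/2205.6716 = 12.921505.
Posterior SD = √σₙ² = √(206.7844·137.8276/2205.6716) = 3.5946.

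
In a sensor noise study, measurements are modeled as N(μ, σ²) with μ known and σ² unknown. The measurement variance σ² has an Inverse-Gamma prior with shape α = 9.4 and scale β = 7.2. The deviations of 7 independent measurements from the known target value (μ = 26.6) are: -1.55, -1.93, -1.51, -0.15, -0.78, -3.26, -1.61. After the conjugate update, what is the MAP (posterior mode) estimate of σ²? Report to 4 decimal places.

1.3186

With known mean μ and an Inverse-Gamma(α, β) prior on σ², the Normal likelihood is conjugate: posterior is Inv-Gamma(α + n/2, β + Σ(xᵢ−μ)²/2).
Σ(xᵢ−μ)² = (-1.55)² + (-1.93)² + (-1.51)² + (-0.15)² + (-0.78)² + (-3.26)² + (-1.61)² = 22.2581.
Posterior: Inv-Gamma(9.4 + 7/2, 7.2 + 22.2581/2) = Inv-Gamma(12.90, 18.32905).
Mode = β/(α+1) = 18.32905/13.90 = 1.3186.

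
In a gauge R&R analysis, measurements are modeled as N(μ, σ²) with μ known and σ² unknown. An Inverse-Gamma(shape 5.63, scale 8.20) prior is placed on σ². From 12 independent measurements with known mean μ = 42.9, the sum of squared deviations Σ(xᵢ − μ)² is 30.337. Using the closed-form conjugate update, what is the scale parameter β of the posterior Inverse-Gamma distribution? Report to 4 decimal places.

23.3685

With known mean μ and an Inverse-Gamma(α, β) prior on σ², the Normal likelihood is conjugate: posterior is Inv-Gamma(α + n/2, β + Σ(xᵢ−μ)²/2).
Posterior: Inv-Gamma(5.63 + 12/2, 8.20 + 30.337/2) = Inv-Gamma(11.63, 23.3685).
Posterior β = 23.3685.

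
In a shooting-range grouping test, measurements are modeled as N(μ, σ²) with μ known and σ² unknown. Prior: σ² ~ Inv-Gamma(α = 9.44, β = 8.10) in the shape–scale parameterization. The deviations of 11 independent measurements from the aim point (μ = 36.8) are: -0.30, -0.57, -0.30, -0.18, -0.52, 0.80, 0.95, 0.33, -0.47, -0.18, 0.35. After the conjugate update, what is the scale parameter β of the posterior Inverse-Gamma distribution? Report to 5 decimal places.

With known mean μ and an Inverse-Gamma(α, β) prior on σ², the Normal likelihood is conjugate: posterior is Inv-Gamma(α + n/2, β + Σ(xᵢ−μ)²/2).
Σ(xᵢ−μ)² = (-0.30)² + (-0.57)² + (-0.30)² + (-0.18)² + (-0.52)² + (0.80)² + (0.95)² + (0.33)² + (-0.47)² + (-0.18)² + (0.35)² = 2.8349.
Posterior: Inv-Gamma(9.44 + 11/2, 8.10 + 2.8349/2) = Inv-Gamma(14.94, 9.51745).
Posterior β = 9.51745.

9.51745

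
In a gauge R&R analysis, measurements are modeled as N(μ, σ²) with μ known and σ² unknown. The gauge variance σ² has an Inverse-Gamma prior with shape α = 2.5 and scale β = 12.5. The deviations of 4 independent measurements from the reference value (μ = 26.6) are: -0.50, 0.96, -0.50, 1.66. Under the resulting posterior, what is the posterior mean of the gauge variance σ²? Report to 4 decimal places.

4.1682

With known mean μ and an Inverse-Gamma(α, β) prior on σ², the Normal likelihood is conjugate: posterior is Inv-Gamma(α + n/2, β + Σ(xᵢ−μ)²/2).
Σ(xᵢ−μ)² = (-0.50)² + (0.96)² + (-0.50)² + (1.66)² = 4.1772.
Posterior: Inv-Gamma(2.5 + 4/2, 12.5 + 4.1772/2) = Inv-Gamma(4.50, 14.58860).
E[σ²|data] = β/(α−1) = 14.58860/3.50 = 4.1682.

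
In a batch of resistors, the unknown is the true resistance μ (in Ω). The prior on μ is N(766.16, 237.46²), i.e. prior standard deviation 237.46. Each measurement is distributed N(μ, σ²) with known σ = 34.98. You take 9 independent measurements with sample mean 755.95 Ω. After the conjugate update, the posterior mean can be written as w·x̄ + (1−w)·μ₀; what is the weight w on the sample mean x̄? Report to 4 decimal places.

0.9976

For Normal data with known variance σ², a Normal(μ₀, σ₀²) prior on μ is conjugate. Posterior precision = 1/σ₀² + n/σ²; posterior mean is the precision-weighted average of μ₀ and x̄.
σ₀² = 237.46² = 56387.2516, σ² = 34.98² = 1223.6004. Prior precision 1/σ₀² = 1/56387.2516; data precision n/σ² = 9/1223.6004.
w = (n/σ²)/(1/σ₀² + n/σ²) = n·σ₀²/(σ² + n·σ₀²) = 9·56387.2516/(1223.6004 + 9·56387.2516) = 507485.2644/508708.8648 = 0.9976.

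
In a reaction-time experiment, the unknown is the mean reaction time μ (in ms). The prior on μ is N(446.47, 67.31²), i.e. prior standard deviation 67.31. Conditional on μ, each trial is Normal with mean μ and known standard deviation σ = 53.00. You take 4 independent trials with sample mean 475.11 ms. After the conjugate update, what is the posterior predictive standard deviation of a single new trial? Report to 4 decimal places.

58.4552

For Normal data with known variance σ², a Normal(μ₀, σ₀²) prior on μ is conjugate. Posterior precision = 1/σ₀² + n/σ²; posterior mean is the precision-weighted average of μ₀ and x̄.
σ₀² = 67.31² = 4530.6361, σ² = 53.00² = 2809; σ² + n·σ₀² = 2809 + 4·4530.6361 = 20931.5444.
Posterior precision = 1/σ₀² + n/σ² = 1/4530.6361 + 4/2809 = (σ² + n·σ₀²)/(σ₀²σ²) = 20931.5444/(4530.6361·2809); posterior variance σₙ² = σ₀²σ²/(σ² + n·σ₀²) = 4530.6361·2809/20931.5444 = 608.008495.
Predictive variance for one new observation = σₙ² + σ² = 4530.6361·2809/20931.5444 + 2809 = σ²·(σ₀² + 20931.5444)/20931.5444 = 2809·25462.1805/20931.5444 = 3417.008495; SD = √(2809·25462.1805/20931.5444) = 58.4552.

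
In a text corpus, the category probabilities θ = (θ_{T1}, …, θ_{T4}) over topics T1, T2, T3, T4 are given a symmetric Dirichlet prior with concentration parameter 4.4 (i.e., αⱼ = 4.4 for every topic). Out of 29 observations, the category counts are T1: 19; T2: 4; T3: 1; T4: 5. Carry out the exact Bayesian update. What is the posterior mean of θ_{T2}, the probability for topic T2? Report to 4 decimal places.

0.1803

The Dirichlet prior is conjugate to the Multinomial likelihood: each posterior αⱼ = prior αⱼ + observed count nⱼ.
Posterior concentration: (23.4, 8.4, 5.4, 9.4), total = 46.6.
E[θ_{T2}|data] = α_{T2}/Σα = 8.4/46.6 = 0.1803.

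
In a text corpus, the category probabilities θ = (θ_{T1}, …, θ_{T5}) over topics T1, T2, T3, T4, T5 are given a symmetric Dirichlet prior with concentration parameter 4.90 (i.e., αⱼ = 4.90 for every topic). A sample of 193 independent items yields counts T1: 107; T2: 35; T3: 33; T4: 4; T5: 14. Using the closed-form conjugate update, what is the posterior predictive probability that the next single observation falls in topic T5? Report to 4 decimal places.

0.0869

The Dirichlet prior is conjugate to the Multinomial likelihood: each posterior αⱼ = prior αⱼ + observed count nⱼ.
Posterior concentration: (111.90, 39.90, 37.90, 8.90, 18.90), total = 217.50.
P(next = T5 | data) = α_{T5}/Σα = 0.0869.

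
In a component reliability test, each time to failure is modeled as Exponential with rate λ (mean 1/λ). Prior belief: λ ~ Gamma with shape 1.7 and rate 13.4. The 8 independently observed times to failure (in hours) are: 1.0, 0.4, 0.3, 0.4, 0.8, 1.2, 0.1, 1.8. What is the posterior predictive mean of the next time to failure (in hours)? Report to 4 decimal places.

2.2299

With a Gamma(shape α, rate β) prior on the exponential rate λ, the posterior after n observations with total T = Σxᵢ is Gamma(α+n, β+T).
Sum of observations T = 6.0 hours; n = 8.
Posterior: Gamma(1.7+8, 13.4+6.0) = Gamma(9.7, 19.4).
The predictive distribution for the next observation is Lomax; its mean is β/(α−1) = 19.4/8.7 = 2.2299.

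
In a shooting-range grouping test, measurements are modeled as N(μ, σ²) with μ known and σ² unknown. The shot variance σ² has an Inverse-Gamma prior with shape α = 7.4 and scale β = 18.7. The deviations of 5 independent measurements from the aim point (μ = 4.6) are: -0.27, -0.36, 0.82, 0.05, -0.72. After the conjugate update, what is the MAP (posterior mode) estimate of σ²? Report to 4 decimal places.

1.7796

With known mean μ and an Inverse-Gamma(α, β) prior on σ², the Normal likelihood is conjugate: posterior is Inv-Gamma(α + n/2, β + Σ(xᵢ−μ)²/2).
Σ(xᵢ−μ)² = (-0.27)² + (-0.36)² + (0.82)² + (0.05)² + (-0.72)² = 1.3958.
Posterior: Inv-Gamma(7.4 + 5/2, 18.7 + 1.3958/2) = Inv-Gamma(9.90, 19.39790).
Mode = β/(α+1) = 19.39790/10.90 = 1.7796.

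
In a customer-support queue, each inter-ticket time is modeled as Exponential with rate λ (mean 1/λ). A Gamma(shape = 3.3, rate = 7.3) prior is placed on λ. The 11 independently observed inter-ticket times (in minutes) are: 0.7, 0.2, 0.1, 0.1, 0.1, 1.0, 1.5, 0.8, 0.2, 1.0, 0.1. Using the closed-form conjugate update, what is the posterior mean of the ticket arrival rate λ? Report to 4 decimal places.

With a Gamma(shape α, rate β) prior on the exponential rate λ, the posterior after n observations with total T = Σxᵢ is Gamma(α+n, β+T).
Sum of observations T = 5.8 minutes; n = 11.
Posterior: Gamma(3.3+11, 7.3+5.8) = Gamma(14.3, 13.1).
Posterior mean of λ = α/β = 14.3/13.1 = 1.0916.

1.0916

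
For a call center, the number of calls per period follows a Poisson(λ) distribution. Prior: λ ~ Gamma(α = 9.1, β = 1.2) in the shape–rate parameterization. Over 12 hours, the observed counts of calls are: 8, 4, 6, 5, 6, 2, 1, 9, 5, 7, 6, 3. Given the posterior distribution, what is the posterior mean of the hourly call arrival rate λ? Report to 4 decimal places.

5.3864

With a Gamma(shape α, rate β) prior, the Poisson likelihood is conjugate: the posterior is Gamma(α + ΣXᵢ, β + n).
Sum of counts S = 62 over n = 12 hours.
Posterior: Gamma(α+S, β+n) = Gamma(9.1+62, 1.2+12) = Gamma(71.1, 13.2).
Posterior mean = α/β = 71.1/13.2 = 5.3864.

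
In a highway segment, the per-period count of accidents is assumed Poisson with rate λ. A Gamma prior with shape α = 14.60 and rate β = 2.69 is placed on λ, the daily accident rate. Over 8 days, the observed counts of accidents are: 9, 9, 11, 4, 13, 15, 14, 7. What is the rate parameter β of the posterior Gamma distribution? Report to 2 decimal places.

10.69

With a Gamma(shape α, rate β) prior, the Poisson likelihood is conjugate: the posterior is Gamma(α + ΣXᵢ, β + n).
Sum of counts S = 82 over n = 8 days.
Posterior: Gamma(α+S, β+n) = Gamma(14.60+82, 2.69+8) = Gamma(96.60, 10.69).
Posterior β = 10.69.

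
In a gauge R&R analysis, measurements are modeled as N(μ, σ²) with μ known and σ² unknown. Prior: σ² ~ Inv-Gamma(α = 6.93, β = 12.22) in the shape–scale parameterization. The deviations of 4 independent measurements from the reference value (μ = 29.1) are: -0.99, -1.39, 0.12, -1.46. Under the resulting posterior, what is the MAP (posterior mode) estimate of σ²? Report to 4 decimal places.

With known mean μ and an Inverse-Gamma(α, β) prior on σ², the Normal likelihood is conjugate: posterior is Inv-Gamma(α + n/2, β + Σ(xᵢ−μ)²/2).
Σ(xᵢ−μ)² = (-0.99)² + (-1.39)² + (0.12)² + (-1.46)² = 5.0582.
Posterior: Inv-Gamma(6.93 + 4/2, 12.22 + 5.0582/2) = Inv-Gamma(8.93, 14.74910).
Mode = β/(α+1) = 14.74910/9.93 = 1.4853.

1.4853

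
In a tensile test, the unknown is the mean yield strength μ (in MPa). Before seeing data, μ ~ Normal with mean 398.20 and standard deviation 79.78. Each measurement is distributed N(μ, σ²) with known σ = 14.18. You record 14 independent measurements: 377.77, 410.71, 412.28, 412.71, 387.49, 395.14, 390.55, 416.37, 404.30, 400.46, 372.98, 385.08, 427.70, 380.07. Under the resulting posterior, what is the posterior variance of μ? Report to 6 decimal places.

For Normal data with known variance σ², a Normal(μ₀, σ₀²) prior on μ is conjugate. Posterior precision = 1/σ₀² + n/σ²; posterior mean is the precision-weighted average of μ₀ and x̄.
σ₀² = 79.78² = 6364.8484, σ² = 14.18² = 201.0724; σ² + n·σ₀² = 201.0724 + 14·6364.8484 = 89308.95.
Posterior precision = 1/σ₀² + n/σ² = 1/6364.8484 + 14/201.0724 = (σ² + n·σ₀²)/(σ₀²σ²) = 89308.95/(6364.8484·201.0724); posterior variance σₙ² = σ₀²σ²/(σ² + n·σ₀²) = 6364.8484·201.0724/89308.95 = 14.329979.

14.329979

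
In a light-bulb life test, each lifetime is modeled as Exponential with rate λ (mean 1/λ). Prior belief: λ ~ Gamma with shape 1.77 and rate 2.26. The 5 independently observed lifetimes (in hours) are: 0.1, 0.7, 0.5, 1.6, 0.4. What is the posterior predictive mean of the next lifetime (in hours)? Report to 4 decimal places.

0.9636

With a Gamma(shape α, rate β) prior on the exponential rate λ, the posterior after n observations with total T = Σxᵢ is Gamma(α+n, β+T).
Sum of observations T = 3.3 hours; n = 5.
Posterior: Gamma(1.77+5, 2.26+3.3) = Gamma(6.77, 5.56).
The predictive distribution for the next observation is Lomax; its mean is β/(α−1) = 5.56/5.77 = 0.9636.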